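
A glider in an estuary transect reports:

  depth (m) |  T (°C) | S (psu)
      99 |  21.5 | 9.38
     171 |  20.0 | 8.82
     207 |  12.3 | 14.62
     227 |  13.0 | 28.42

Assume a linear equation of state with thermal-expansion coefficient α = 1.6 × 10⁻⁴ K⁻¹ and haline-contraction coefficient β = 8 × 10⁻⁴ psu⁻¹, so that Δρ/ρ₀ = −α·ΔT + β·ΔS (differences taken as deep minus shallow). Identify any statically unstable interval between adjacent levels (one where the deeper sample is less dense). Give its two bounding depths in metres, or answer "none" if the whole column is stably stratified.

99–171 m

Evaluate Δρ/ρ₀ = −αΔT + βΔS across each adjacent pair:
  99–171 m: −αΔT+βΔS = −(1.6 × 10⁻⁴)(-1.5)+(8 × 10⁻⁴)(-0.56) = -2.1 × 10⁻⁴ → UNSTABLE
  171–207 m: −αΔT+βΔS = −(1.6 × 10⁻⁴)(-7.7)+(8 × 10⁻⁴)(+5.80) = 5.9 × 10⁻³ → stable
  207–227 m: −αΔT+βΔS = −(1.6 × 10⁻⁴)(+0.7)+(8 × 10⁻⁴)(+13.80) = 0.011 → stable
The 99–171 m interval has Δρ < 0: lighter water underlies denser water.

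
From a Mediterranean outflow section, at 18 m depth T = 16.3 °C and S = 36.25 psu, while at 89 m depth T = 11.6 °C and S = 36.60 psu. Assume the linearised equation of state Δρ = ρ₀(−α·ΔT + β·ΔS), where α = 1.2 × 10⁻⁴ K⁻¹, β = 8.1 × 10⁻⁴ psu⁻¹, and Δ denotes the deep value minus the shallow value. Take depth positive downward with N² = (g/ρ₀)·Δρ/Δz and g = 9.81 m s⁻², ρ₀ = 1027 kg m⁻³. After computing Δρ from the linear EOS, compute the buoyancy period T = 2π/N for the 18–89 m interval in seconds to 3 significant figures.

ΔT = -4.7 K, ΔS = +0.35 psu (deep − shallow).
Δρ/ρ₀ = −αΔT + βΔS = 5.64 × 10⁻⁴ + 2.835 × 10⁻⁴ = 8.475 × 10⁻⁴, so Δρ ≈ 0.8704 kg m⁻³.
N² = (g/ρ₀)·Δρ/Δz = g·(Δρ/ρ₀)/Δz = 9.81 × 8.475 × 10⁻⁴ / 71 = 1.1710 × 10⁻⁴ s⁻².
N = √(1.1710 × 10⁻⁴) = 0.010821 rad s⁻¹ → T = 2π/N = 580.65 s ≈ 581 s.

581 s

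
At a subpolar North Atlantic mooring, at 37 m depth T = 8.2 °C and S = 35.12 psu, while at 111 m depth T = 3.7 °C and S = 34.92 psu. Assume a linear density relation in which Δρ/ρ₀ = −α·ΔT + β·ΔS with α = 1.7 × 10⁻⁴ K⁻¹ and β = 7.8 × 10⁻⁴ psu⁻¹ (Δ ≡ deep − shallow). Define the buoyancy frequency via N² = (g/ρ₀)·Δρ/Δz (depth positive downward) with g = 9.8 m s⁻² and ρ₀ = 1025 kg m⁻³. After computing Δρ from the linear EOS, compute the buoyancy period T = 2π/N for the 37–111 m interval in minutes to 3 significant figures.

ΔT = -4.5 K, ΔS = -0.20 psu (deep − shallow).
Δρ/ρ₀ = −αΔT + βΔS = 7.65 × 10⁻⁴ − 1.56 × 10⁻⁴ = 6.09 × 10⁻⁴, so Δρ ≈ 0.6242 kg m⁻³.
N² = (g/ρ₀)·Δρ/Δz = g·(Δρ/ρ₀)/Δz = 9.8 × 6.09 × 10⁻⁴ / 74 = 8.0651 × 10⁻⁵ s⁻².
N = √(8.0651 × 10⁻⁵) = 8.9806 × 10⁻³ rad s⁻¹ → T = 2π/N = 699.64 s = 11.661 min ≈ 11.7 min.

11.7 min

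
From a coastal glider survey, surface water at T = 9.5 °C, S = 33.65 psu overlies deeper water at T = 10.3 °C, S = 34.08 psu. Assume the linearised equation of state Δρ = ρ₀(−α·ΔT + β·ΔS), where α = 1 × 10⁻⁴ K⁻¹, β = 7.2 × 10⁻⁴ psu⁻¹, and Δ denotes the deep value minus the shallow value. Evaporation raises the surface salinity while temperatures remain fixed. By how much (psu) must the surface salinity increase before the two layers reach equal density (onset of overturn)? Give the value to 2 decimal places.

Neutral buoyancy requires −α(T_deep − T_surf) + β(S_deep − S_surf′) = 0.
S_surf′ = S_deep − (α/β)·ΔT = 34.08 − (1 × 10⁻⁴/7.2 × 10⁻⁴)·(+0.8) = 33.9689 psu.
Increase required: 33.9689 − 33.65 = 0.3189 psu.

0.32 psu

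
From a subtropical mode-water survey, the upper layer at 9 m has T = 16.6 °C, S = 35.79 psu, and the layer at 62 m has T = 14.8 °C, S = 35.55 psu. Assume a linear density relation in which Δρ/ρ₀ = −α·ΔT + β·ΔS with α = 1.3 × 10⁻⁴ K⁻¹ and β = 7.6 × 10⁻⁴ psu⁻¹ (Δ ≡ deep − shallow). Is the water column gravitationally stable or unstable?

ΔT = 14.8 − 16.6 = -1.8 K and ΔS = 35.55 − 35.79 = -0.24 psu (deep − shallow).
−αΔT = 2.34 × 10⁻⁴; βΔS = -1.824 × 10⁻⁴; sum Δρ/ρ₀ = 5.16 × 10⁻⁵.
Δρ/ρ₀ > 0, so Δρ > 0: deeper water is denser → statically stable.

stable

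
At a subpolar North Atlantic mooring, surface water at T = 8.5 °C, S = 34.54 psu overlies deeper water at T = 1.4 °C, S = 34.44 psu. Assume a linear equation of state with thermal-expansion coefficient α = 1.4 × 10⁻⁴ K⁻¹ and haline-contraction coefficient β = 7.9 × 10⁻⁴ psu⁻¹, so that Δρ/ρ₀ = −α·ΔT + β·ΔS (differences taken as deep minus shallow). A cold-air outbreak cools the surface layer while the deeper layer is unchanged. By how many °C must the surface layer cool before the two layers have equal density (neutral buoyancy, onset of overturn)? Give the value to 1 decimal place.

Neutral buoyancy requires Δρ = 0, i.e. −α(T_deep − T_surf′) + β(S_deep − S_surf) = 0.
T_surf′ = T_deep − (β/α)·ΔS = 1.4 − (7.9 × 10⁻⁴/1.4 × 10⁻⁴)·(-0.10) = 1.964 °C.
Cooling required: 8.5 − (1.964) = 6.536 °C.

6.5 °C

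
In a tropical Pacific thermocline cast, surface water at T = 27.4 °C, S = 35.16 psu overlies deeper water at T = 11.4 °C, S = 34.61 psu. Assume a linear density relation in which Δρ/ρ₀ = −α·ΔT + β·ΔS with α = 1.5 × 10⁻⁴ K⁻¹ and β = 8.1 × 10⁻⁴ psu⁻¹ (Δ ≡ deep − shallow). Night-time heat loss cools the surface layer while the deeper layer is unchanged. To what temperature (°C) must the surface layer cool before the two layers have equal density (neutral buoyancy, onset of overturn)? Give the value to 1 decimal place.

Neutral buoyancy requires Δρ = 0, i.e. −α(T_deep − T_surf′) + β(S_deep − S_surf) = 0.
T_surf′ = T_deep − (β/α)·ΔS = 11.4 − (8.1 × 10⁻⁴/1.5 × 10⁻⁴)·(-0.55) = 14.370 °C.
Cooling required: 27.4 − (14.370) = 13.030 °C.

14.4 °C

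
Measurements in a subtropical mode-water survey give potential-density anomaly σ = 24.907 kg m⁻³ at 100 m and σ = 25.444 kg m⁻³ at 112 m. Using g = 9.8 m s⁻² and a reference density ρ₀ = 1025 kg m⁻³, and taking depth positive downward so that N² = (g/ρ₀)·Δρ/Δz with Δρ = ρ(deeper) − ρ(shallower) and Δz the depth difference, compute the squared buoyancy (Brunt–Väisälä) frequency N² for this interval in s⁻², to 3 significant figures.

Δρ = 1025.444 − 1024.907 = 0.537 kg m⁻³ over Δz = 112 − 100 = 12 m.
N² = (9.8/1025) × (0.537/12) = 4.2785 × 10⁻⁴ s⁻² ≈ 4.28 × 10⁻⁴ s⁻².

4.28 × 10⁻⁴ s⁻²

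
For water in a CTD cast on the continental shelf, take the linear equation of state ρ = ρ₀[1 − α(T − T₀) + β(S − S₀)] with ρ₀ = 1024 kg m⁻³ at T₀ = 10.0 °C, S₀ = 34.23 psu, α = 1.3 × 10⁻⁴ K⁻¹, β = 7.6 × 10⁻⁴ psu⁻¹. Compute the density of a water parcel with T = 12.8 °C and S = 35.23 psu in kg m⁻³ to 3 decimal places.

T − T₀ = +2.8 K, S − S₀ = +1.00 psu.
Bracket = 1 − α·(+2.8) + β·(+1.00) = 1 + (3.96 × 10⁻⁴) = 1.0003960.
ρ = 1024 × 1.0003960 = 1024.406 kg m⁻³.

1024.406 kg m⁻³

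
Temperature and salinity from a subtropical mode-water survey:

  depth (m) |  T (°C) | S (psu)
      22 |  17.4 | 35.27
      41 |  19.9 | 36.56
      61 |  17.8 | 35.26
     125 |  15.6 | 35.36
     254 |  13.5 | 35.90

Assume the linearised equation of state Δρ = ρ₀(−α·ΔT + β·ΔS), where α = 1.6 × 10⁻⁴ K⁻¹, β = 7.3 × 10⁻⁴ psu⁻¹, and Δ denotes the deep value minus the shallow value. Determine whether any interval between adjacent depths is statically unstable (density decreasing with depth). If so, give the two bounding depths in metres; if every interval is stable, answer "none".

41–61 m

Evaluate Δρ/ρ₀ = −αΔT + βΔS across each adjacent pair:
  22–41 m: −αΔT+βΔS = −(1.6 × 10⁻⁴)(+2.5)+(7.3 × 10⁻⁴)(+1.29) = 5.4 × 10⁻⁴ → stable
  41–61 m: −αΔT+βΔS = −(1.6 × 10⁻⁴)(-2.1)+(7.3 × 10⁻⁴)(-1.30) = -6.1 × 10⁻⁴ → UNSTABLE
  61–125 m: −αΔT+βΔS = −(1.6 × 10⁻⁴)(-2.2)+(7.3 × 10⁻⁴)(+0.10) = 4.3 × 10⁻⁴ → stable
  125–254 m: −αΔT+βΔS = −(1.6 × 10⁻⁴)(-2.1)+(7.3 × 10⁻⁴)(+0.54) = 7.3 × 10⁻⁴ → stable
The 41–61 m interval has Δρ < 0: lighter water underlies denser water.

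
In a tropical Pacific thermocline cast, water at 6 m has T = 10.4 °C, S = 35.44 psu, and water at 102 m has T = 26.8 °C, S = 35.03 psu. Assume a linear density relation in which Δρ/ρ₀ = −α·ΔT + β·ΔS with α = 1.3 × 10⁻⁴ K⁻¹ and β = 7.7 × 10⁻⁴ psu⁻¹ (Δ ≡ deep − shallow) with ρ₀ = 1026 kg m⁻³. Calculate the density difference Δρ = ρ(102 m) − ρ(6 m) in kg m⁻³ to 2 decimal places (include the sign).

-2.51 kg m⁻³

ΔT = +16.4 K, ΔS = -0.41 psu (deep − shallow).
Δρ/ρ₀ = −(1.3 × 10⁻⁴)(+16.4) + (7.7 × 10⁻⁴)(-0.41) = -2.4477 × 10⁻³.
Δρ = 1026 × (-2.4477 × 10⁻³) = -2.51 kg m⁻³.
Negative Δρ: lighter below, statically unstable.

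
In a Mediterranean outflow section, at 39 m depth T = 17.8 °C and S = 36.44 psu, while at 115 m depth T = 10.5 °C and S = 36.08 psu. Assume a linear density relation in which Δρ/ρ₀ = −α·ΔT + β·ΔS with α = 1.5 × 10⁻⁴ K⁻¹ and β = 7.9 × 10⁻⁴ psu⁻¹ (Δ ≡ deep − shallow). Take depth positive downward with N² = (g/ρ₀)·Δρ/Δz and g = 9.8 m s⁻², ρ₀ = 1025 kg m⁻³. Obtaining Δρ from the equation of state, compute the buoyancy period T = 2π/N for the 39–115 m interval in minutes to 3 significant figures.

ΔT = -7.3 K, ΔS = -0.36 psu (deep − shallow).
Δρ/ρ₀ = −αΔT + βΔS = 1.095 × 10⁻³ − 2.844 × 10⁻⁴ = 8.106 × 10⁻⁴, so Δρ ≈ 0.8309 kg m⁻³.
N² = (g/ρ₀)·Δρ/Δz = g·(Δρ/ρ₀)/Δz = 9.8 × 8.106 × 10⁻⁴ / 76 = 1.0452 × 10⁻⁴ s⁻².
N = √(1.0452 × 10⁻⁴) = 0.010224 rad s⁻¹ → T = 2π/N = 614.55 s = 10.242 min ≈ 10.2 min.

10.2 min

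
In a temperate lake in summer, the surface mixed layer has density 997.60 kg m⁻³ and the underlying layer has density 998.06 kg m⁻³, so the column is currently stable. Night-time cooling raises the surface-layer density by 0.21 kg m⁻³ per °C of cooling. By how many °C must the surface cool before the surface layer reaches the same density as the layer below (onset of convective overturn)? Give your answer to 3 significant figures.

Density deficit of the surface layer: 998.06 − 997.60 = 0.46 kg m⁻³.
Required change = 0.46 / 0.21 = 2.19 °C.

2.19 °C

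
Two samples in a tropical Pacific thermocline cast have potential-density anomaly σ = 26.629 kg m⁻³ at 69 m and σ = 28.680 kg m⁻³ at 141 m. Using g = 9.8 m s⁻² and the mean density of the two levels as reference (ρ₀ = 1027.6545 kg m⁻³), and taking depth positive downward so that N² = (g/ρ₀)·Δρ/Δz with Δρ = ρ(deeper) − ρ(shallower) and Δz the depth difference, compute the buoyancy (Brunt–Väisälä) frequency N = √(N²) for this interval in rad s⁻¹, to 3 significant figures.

0.0165 rad s⁻¹

Δρ = 1028.680 − 1026.629 = 2.051 kg m⁻³ over Δz = 141 − 69 = 72 m.
N² = (9.8/1027.6545) × (2.051/72) = 2.7165 × 10⁻⁴ s⁻².
N = √(2.7165 × 10⁻⁴) = 0.016482 rad s⁻¹ ≈ 0.0165 rad s⁻¹.
N² > 0, so the interval is statically stable.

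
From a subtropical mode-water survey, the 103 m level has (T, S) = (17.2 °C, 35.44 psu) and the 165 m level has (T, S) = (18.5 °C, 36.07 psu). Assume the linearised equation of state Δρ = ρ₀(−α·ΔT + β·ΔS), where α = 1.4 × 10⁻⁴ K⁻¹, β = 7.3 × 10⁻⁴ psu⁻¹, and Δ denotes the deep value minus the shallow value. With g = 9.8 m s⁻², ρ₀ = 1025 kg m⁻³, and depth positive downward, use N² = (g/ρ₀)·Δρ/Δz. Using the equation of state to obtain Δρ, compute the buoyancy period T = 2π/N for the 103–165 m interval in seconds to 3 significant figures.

948 s

ΔT = +1.3 K, ΔS = +0.63 psu (deep − shallow).
Δρ/ρ₀ = −αΔT + βΔS = -1.82 × 10⁻⁴ + 4.599 × 10⁻⁴ = 2.779 × 10⁻⁴, so Δρ ≈ 0.2848 kg m⁻³.
N² = (g/ρ₀)·Δρ/Δz = g·(Δρ/ρ₀)/Δz = 9.8 × 2.779 × 10⁻⁴ / 62 = 4.3926 × 10⁻⁵ s⁻².
N = √(4.3926 × 10⁻⁵) = 6.6277 × 10⁻³ rad s⁻¹ → T = 2π/N = 948.02 s ≈ 948 s.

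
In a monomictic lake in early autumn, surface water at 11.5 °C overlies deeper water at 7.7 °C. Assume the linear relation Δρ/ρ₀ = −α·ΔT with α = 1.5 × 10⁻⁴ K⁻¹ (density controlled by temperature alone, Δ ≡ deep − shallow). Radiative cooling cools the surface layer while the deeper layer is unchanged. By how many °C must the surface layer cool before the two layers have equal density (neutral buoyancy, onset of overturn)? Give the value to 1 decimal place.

With temperature the only control, equal density requires T_surf′ = T_deep.
T_surf′ = 7.7 °C.
Cooling required: 11.5 − 7.7 = 3.8 °C.

3.8 °C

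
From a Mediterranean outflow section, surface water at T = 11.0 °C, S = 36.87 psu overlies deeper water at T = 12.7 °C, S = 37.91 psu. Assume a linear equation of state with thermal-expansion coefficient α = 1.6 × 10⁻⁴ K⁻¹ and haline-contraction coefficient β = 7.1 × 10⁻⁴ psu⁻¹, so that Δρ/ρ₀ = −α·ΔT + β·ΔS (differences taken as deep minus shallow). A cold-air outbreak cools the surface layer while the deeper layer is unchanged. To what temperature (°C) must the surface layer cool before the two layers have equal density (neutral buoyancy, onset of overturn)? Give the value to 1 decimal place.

8.1 °C

Neutral buoyancy requires Δρ = 0, i.e. −α(T_deep − T_surf′) + β(S_deep − S_surf) = 0.
T_surf′ = T_deep − (β/α)·ΔS = 12.7 − (7.1 × 10⁻⁴/1.6 × 10⁻⁴)·(+1.04) = 8.085 °C.
Cooling required: 11.0 − (8.085) = 2.915 °C.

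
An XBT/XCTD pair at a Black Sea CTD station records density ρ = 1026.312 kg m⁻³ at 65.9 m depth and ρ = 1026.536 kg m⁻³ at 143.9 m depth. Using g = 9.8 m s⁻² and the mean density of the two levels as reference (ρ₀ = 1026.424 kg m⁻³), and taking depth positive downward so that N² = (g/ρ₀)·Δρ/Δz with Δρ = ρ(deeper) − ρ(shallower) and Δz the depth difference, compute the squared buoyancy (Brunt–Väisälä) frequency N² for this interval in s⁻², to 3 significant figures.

Δρ = 1026.536 − 1026.312 = 0.224 kg m⁻³ over Δz = 143.9 − 65.9 = 78 m.
N² = (9.8/1026.424) × (0.224/78) = 2.7419 × 10⁻⁵ s⁻² ≈ 2.74 × 10⁻⁵ s⁻².

2.74 × 10⁻⁵ s⁻²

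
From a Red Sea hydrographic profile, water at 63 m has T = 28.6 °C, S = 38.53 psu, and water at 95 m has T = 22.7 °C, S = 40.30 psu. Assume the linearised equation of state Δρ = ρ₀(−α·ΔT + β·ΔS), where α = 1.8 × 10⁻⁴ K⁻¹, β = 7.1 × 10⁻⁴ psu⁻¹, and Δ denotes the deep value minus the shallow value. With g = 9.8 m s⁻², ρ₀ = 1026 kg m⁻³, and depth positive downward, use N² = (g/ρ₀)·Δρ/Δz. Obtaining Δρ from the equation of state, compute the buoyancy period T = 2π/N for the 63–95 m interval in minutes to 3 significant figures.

ΔT = -5.9 K, ΔS = +1.77 psu (deep − shallow).
Δρ/ρ₀ = −αΔT + βΔS = 1.062 × 10⁻³ + 1.2567 × 10⁻³ = 2.3187 × 10⁻³, so Δρ ≈ 2.379 kg m⁻³.
N² = (g/ρ₀)·Δρ/Δz = g·(Δρ/ρ₀)/Δz = 9.8 × 2.3187 × 10⁻³ / 32 = 7.1010 × 10⁻⁴ s⁻².
N = √(7.1010 × 10⁻⁴) = 0.026648 rad s⁻¹ → T = 2π/N = 235.78 s = 3.9297 min ≈ 3.93 min.

3.93 min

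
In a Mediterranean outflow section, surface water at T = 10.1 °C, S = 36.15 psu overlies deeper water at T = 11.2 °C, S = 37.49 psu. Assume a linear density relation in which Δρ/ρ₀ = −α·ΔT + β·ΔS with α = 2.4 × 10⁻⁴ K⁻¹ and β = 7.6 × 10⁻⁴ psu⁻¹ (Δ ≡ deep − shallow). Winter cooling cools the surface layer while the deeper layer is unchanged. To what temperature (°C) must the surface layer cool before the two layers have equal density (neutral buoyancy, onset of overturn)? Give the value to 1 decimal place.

7.0 °C

Neutral buoyancy requires Δρ = 0, i.e. −α(T_deep − T_surf′) + β(S_deep − S_surf) = 0.
T_surf′ = T_deep − (β/α)·ΔS = 11.2 − (7.6 × 10⁻⁴/2.4 × 10⁻⁴)·(+1.34) = 6.957 °C.
Cooling required: 10.1 − (6.957) = 3.143 °C.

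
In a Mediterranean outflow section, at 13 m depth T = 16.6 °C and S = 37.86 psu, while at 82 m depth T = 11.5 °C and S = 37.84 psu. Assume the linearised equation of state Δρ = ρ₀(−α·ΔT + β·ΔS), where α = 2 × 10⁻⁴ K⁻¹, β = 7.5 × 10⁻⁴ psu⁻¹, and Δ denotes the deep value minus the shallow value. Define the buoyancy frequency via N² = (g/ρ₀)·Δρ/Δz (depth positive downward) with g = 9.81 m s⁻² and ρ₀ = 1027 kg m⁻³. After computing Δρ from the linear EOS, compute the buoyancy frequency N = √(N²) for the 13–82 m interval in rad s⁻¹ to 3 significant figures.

0.0120 rad s⁻¹

ΔT = -5.1 K, ΔS = -0.02 psu (deep − shallow).
Δρ/ρ₀ = −αΔT + βΔS = 1.02 × 10⁻³ − 1.50 × 10⁻⁵ = 1.005 × 10⁻³, so Δρ ≈ 1.032 kg m⁻³.
N² = (g/ρ₀)·Δρ/Δz = g·(Δρ/ρ₀)/Δz = 9.81 × 1.005 × 10⁻³ / 69 = 1.4288 × 10⁻⁴ s⁻².
N = √(1.4288 × 10⁻⁴) = 0.011953 rad s⁻¹ ≈ 0.0120 rad s⁻¹.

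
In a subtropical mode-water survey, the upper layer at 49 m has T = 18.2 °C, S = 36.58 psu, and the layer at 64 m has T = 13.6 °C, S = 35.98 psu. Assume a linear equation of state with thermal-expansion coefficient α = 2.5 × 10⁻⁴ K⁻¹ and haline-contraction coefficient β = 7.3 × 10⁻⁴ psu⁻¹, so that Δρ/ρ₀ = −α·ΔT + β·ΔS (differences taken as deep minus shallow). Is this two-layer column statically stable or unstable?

ΔT = 13.6 − 18.2 = -4.6 K and ΔS = 35.98 − 36.58 = -0.60 psu (deep − shallow).
−αΔT = 1.15 × 10⁻³; βΔS = -4.38 × 10⁻⁴; sum Δρ/ρ₀ = 7.12 × 10⁻⁴.
Δρ/ρ₀ > 0, so Δρ > 0: deeper water is denser → statically stable.

stable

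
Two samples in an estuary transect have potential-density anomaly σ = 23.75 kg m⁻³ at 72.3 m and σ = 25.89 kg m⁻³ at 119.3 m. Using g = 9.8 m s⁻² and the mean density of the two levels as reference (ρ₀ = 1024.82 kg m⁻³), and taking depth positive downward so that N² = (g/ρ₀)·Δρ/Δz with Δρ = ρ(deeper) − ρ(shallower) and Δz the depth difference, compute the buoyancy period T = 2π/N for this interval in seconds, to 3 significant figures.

Δρ = 1025.89 − 1023.75 = 2.14 kg m⁻³ over Δz = 119.3 − 72.3 = 47 m.
N² = (9.8/1024.82) × (2.14/47) = 4.3541 × 10⁻⁴ s⁻².
N = √(4.3541 × 10⁻⁴) = 0.020866 rad s⁻¹, so T = 2π/N = 301.12 s ≈ 301 s.
A positive N² confirms static stability across the interval.

301 s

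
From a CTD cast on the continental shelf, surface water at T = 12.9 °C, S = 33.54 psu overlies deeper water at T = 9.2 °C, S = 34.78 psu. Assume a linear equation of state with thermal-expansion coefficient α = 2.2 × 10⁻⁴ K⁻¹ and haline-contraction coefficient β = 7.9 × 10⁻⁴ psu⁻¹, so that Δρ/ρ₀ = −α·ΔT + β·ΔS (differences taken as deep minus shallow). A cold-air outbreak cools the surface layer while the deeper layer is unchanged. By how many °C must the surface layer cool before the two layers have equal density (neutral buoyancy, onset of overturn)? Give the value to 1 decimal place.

8.2 °C

Neutral buoyancy requires Δρ = 0, i.e. −α(T_deep − T_surf′) + β(S_deep − S_surf) = 0.
T_surf′ = T_deep − (β/α)·ΔS = 9.2 − (7.9 × 10⁻⁴/2.2 × 10⁻⁴)·(+1.24) = 4.747 °C.
Cooling required: 12.9 − (4.747) = 8.153 °C.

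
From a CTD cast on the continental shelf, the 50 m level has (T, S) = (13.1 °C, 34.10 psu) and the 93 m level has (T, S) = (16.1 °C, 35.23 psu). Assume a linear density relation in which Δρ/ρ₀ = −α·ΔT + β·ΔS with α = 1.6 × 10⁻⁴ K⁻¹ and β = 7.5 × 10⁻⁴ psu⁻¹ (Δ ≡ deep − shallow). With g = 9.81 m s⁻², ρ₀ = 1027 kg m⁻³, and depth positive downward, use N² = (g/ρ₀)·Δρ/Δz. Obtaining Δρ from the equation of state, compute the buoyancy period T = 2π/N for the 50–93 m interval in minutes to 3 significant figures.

11.4 min

ΔT = +3.0 K, ΔS = +1.13 psu (deep − shallow).
Δρ/ρ₀ = −αΔT + βΔS = -4.80 × 10⁻⁴ + 8.475 × 10⁻⁴ = 3.675 × 10⁻⁴, so Δρ ≈ 0.3774 kg m⁻³.
N² = (g/ρ₀)·Δρ/Δz = g·(Δρ/ρ₀)/Δz = 9.81 × 3.675 × 10⁻⁴ / 43 = 8.3841 × 10⁻⁵ s⁻².
N = √(8.3841 × 10⁻⁵) = 9.1565 × 10⁻³ rad s⁻¹ → T = 2π/N = 686.20 s = 11.437 min ≈ 11.4 min.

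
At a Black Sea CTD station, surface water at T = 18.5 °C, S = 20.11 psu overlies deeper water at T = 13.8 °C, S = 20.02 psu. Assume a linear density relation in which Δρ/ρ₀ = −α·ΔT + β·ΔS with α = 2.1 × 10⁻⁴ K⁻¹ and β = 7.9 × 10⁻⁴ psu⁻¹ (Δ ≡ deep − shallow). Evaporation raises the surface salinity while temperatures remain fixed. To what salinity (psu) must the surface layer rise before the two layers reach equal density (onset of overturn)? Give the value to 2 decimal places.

21.27 psu

Neutral buoyancy requires −α(T_deep − T_surf) + β(S_deep − S_surf′) = 0.
S_surf′ = S_deep − (α/β)·ΔT = 20.02 − (2.1 × 10⁻⁴/7.9 × 10⁻⁴)·(-4.7) = 21.2694 psu.
Increase required: 21.2694 − 20.11 = 1.1594 psu.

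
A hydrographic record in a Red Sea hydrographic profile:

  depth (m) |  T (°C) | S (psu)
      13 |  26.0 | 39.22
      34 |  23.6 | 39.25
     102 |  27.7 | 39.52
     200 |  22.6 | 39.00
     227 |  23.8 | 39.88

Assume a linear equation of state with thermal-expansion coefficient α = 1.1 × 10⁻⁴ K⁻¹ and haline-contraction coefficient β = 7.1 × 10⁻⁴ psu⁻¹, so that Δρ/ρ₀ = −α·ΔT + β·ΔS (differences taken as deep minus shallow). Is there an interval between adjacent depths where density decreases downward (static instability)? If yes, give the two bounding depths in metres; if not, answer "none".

34–102 m

Evaluate Δρ/ρ₀ = −αΔT + βΔS across each adjacent pair:
  13–34 m: −αΔT+βΔS = −(1.1 × 10⁻⁴)(-2.4)+(7.1 × 10⁻⁴)(+0.03) = 2.9 × 10⁻⁴ → stable
  34–102 m: −αΔT+βΔS = −(1.1 × 10⁻⁴)(+4.1)+(7.1 × 10⁻⁴)(+0.27) = -2.6 × 10⁻⁴ → UNSTABLE
  102–200 m: −αΔT+βΔS = −(1.1 × 10⁻⁴)(-5.1)+(7.1 × 10⁻⁴)(-0.52) = 1.9 × 10⁻⁴ → stable
  200–227 m: −αΔT+βΔS = −(1.1 × 10⁻⁴)(+1.2)+(7.1 × 10⁻⁴)(+0.88) = 4.9 × 10⁻⁴ → stable
The 34–102 m interval has Δρ < 0: lighter water underlies denser water.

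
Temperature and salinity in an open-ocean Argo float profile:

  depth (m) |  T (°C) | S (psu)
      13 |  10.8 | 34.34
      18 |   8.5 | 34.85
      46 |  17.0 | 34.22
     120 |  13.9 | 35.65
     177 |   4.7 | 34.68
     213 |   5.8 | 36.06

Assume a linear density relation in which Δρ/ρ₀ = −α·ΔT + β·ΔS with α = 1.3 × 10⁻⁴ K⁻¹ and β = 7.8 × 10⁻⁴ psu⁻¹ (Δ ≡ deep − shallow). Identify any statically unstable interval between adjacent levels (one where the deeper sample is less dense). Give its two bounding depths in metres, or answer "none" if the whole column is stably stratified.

18–46 m

Evaluate Δρ/ρ₀ = −αΔT + βΔS across each adjacent pair:
  13–18 m: −αΔT+βΔS = −(1.3 × 10⁻⁴)(-2.3)+(7.8 × 10⁻⁴)(+0.51) = 7.0 × 10⁻⁴ → stable
  18–46 m: −αΔT+βΔS = −(1.3 × 10⁻⁴)(+8.5)+(7.8 × 10⁻⁴)(-0.63) = -1.6 × 10⁻³ → UNSTABLE
  46–120 m: −αΔT+βΔS = −(1.3 × 10⁻⁴)(-3.1)+(7.8 × 10⁻⁴)(+1.43) = 1.5 × 10⁻³ → stable
  120–177 m: −αΔT+βΔS = −(1.3 × 10⁻⁴)(-9.2)+(7.8 × 10⁻⁴)(-0.97) = 4.4 × 10⁻⁴ → stable
  177–213 m: −αΔT+βΔS = −(1.3 × 10⁻⁴)(+1.1)+(7.8 × 10⁻⁴)(+1.38) = 9.3 × 10⁻⁴ → stable
The 18–46 m interval has Δρ < 0: lighter water underlies denser water.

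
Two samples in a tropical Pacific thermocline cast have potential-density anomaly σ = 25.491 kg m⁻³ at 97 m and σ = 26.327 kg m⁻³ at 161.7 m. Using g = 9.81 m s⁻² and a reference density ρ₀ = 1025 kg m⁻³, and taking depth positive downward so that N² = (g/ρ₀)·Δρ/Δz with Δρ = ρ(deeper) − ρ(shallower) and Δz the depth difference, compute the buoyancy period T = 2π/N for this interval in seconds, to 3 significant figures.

565 s

Δρ = 1026.327 − 1025.491 = 0.836 kg m⁻³ over Δz = 161.7 − 97 = 64.7 m.
N² = (9.81/1025) × (0.836/64.7) = 1.2367 × 10⁻⁴ s⁻².
N = √(1.2367 × 10⁻⁴) = 0.011121 rad s⁻¹, so T = 2π/N = 564.98 s ≈ 565 s.
N² > 0, so the interval is statically stable.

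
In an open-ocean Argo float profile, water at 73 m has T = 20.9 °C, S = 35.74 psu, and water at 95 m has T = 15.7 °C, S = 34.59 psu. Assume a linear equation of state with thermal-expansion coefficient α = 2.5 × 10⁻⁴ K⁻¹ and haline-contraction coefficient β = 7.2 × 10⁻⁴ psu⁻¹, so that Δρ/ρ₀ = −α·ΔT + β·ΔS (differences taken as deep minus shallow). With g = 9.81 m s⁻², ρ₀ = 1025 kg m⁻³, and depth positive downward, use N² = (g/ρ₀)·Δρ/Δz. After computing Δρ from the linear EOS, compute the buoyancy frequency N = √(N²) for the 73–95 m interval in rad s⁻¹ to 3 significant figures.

ΔT = -5.2 K, ΔS = -1.15 psu (deep − shallow).
Δρ/ρ₀ = −αΔT + βΔS = 1.30 × 10⁻³ − 8.28 × 10⁻⁴ = 4.72 × 10⁻⁴, so Δρ ≈ 0.4838 kg m⁻³.
N² = (g/ρ₀)·Δρ/Δz = g·(Δρ/ρ₀)/Δz = 9.81 × 4.72 × 10⁻⁴ / 22 = 2.1047 × 10⁻⁴ s⁻².
N = √(2.1047 × 10⁻⁴) = 0.014508 rad s⁻¹ ≈ 0.0145 rad s⁻¹.

0.0145 rad s⁻¹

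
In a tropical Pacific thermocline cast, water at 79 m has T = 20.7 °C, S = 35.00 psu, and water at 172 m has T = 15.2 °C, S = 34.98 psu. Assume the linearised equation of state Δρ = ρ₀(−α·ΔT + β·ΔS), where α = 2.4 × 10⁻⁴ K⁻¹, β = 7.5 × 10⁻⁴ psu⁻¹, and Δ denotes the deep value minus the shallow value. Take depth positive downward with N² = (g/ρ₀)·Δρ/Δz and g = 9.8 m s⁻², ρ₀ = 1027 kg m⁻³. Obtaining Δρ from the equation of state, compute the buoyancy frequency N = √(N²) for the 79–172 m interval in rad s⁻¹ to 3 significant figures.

ΔT = -5.5 K, ΔS = -0.02 psu (deep − shallow).
Δρ/ρ₀ = −αΔT + βΔS = 1.32 × 10⁻³ − 1.50 × 10⁻⁵ = 1.305 × 10⁻³, so Δρ ≈ 1.340 kg m⁻³.
N² = (g/ρ₀)·Δρ/Δz = g·(Δρ/ρ₀)/Δz = 9.8 × 1.305 × 10⁻³ / 93 = 1.3752 × 10⁻⁴ s⁻².
N = √(1.3752 × 10⁻⁴) = 0.011727 rad s⁻¹ ≈ 0.0117 rad s⁻¹.

0.0117 rad s⁻¹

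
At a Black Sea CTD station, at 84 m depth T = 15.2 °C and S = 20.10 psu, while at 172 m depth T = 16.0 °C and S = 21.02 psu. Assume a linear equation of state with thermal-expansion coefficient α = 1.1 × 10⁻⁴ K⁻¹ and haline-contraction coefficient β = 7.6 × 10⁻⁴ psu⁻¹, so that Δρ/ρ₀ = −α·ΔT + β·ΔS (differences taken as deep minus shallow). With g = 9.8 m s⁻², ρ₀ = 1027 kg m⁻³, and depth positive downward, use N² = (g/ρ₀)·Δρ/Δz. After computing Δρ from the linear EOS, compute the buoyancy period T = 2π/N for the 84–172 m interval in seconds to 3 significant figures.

ΔT = +0.8 K, ΔS = +0.92 psu (deep − shallow).
Δρ/ρ₀ = −αΔT + βΔS = -8.80 × 10⁻⁵ + 6.992 × 10⁻⁴ = 6.112 × 10⁻⁴, so Δρ ≈ 0.6277 kg m⁻³.
N² = (g/ρ₀)·Δρ/Δz = g·(Δρ/ρ₀)/Δz = 9.8 × 6.112 × 10⁻⁴ / 88 = 6.8065 × 10⁻⁵ s⁻².
N = √(6.8065 × 10⁻⁵) = 8.2502 × 10⁻³ rad s⁻¹ → T = 2π/N = 761.58 s ≈ 762 s.

762 s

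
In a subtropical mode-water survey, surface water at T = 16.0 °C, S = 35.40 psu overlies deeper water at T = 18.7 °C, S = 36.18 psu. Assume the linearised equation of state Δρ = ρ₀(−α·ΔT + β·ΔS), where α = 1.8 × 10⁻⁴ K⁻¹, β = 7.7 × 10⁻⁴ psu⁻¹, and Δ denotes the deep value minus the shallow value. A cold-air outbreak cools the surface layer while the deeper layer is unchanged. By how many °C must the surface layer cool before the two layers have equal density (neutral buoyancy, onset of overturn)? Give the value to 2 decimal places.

Neutral buoyancy requires Δρ = 0, i.e. −α(T_deep − T_surf′) + β(S_deep − S_surf) = 0.
T_surf′ = T_deep − (β/α)·ΔS = 18.7 − (7.7 × 10⁻⁴/1.8 × 10⁻⁴)·(+0.78) = 15.3633 °C.
Cooling required: 16.0 − (15.3633) = 0.6367 °C.

0.64 °C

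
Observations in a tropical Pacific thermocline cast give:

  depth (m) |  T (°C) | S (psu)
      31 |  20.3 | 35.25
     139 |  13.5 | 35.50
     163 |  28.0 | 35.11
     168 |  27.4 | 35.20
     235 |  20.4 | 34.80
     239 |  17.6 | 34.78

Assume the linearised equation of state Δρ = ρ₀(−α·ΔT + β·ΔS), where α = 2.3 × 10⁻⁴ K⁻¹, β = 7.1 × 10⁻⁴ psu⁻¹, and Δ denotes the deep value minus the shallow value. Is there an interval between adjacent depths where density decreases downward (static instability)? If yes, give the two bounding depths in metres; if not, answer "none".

139–163 m

Evaluate Δρ/ρ₀ = −αΔT + βΔS across each adjacent pair:
  31–139 m: −αΔT+βΔS = −(2.3 × 10⁻⁴)(-6.8)+(7.1 × 10⁻⁴)(+0.25) = 1.7 × 10⁻³ → stable
  139–163 m: −αΔT+βΔS = −(2.3 × 10⁻⁴)(+14.5)+(7.1 × 10⁻⁴)(-0.39) = -3.6 × 10⁻³ → UNSTABLE
  163–168 m: −αΔT+βΔS = −(2.3 × 10⁻⁴)(-0.6)+(7.1 × 10⁻⁴)(+0.09) = 2.0 × 10⁻⁴ → stable
  168–235 m: −αΔT+βΔS = −(2.3 × 10⁻⁴)(-7.0)+(7.1 × 10⁻⁴)(-0.40) = 1.3 × 10⁻³ → stable
  235–239 m: −αΔT+βΔS = −(2.3 × 10⁻⁴)(-2.8)+(7.1 × 10⁻⁴)(-0.02) = 6.3 × 10⁻⁴ → stable
The 139–163 m interval has Δρ < 0: lighter water underlies denser water.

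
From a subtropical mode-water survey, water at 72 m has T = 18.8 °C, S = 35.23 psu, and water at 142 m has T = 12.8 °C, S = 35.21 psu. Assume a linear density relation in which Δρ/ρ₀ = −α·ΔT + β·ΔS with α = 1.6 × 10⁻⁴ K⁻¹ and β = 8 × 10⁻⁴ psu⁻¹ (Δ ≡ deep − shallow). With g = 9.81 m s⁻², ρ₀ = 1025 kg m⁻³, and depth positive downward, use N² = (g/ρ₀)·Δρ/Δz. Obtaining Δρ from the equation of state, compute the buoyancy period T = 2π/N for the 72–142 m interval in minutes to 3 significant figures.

9.10 min

ΔT = -6.0 K, ΔS = -0.02 psu (deep − shallow).
Δρ/ρ₀ = −αΔT + βΔS = 9.60 × 10⁻⁴ − 1.60 × 10⁻⁵ = 9.44 × 10⁻⁴, so Δρ ≈ 0.9676 kg m⁻³.
N² = (g/ρ₀)·Δρ/Δz = g·(Δρ/ρ₀)/Δz = 9.81 × 9.44 × 10⁻⁴ / 70 = 1.3229 × 10⁻⁴ s⁻².
N = √(1.3229 × 10⁻⁴) = 0.011502 rad s⁻¹ → T = 2π/N = 546.27 s = 9.1045 min ≈ 9.10 min.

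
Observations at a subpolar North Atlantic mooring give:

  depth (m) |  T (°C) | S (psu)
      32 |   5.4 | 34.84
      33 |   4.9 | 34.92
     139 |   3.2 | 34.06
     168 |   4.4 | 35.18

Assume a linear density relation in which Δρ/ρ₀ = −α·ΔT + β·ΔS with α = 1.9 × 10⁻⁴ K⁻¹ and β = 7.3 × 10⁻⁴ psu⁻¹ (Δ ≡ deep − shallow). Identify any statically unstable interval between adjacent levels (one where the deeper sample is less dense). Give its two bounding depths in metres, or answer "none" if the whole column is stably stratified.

Evaluate Δρ/ρ₀ = −αΔT + βΔS across each adjacent pair:
  32–33 m: −αΔT+βΔS = −(1.9 × 10⁻⁴)(-0.5)+(7.3 × 10⁻⁴)(+0.08) = 1.5 × 10⁻⁴ → stable
  33–139 m: −αΔT+βΔS = −(1.9 × 10⁻⁴)(-1.7)+(7.3 × 10⁻⁴)(-0.86) = -3.0 × 10⁻⁴ → UNSTABLE
  139–168 m: −αΔT+βΔS = −(1.9 × 10⁻⁴)(+1.2)+(7.3 × 10⁻⁴)(+1.12) = 5.9 × 10⁻⁴ → stable
The 33–139 m interval has Δρ < 0: lighter water underlies denser water.

33–139 m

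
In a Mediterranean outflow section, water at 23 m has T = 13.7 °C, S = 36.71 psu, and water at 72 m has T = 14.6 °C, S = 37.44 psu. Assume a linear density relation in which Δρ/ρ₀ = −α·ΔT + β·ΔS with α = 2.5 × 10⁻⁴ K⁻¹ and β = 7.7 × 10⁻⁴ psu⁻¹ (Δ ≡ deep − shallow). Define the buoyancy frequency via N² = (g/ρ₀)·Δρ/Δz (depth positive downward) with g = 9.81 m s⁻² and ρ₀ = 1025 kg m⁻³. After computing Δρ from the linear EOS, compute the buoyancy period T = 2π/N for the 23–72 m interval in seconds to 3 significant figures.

765 s

ΔT = +0.9 K, ΔS = +0.73 psu (deep − shallow).
Δρ/ρ₀ = −αΔT + βΔS = -2.25 × 10⁻⁴ + 5.621 × 10⁻⁴ = 3.371 × 10⁻⁴, so Δρ ≈ 0.3455 kg m⁻³.
N² = (g/ρ₀)·Δρ/Δz = g·(Δρ/ρ₀)/Δz = 9.81 × 3.371 × 10⁻⁴ / 49 = 6.7489 × 10⁻⁵ s⁻².
N = √(6.7489 × 10⁻⁵) = 8.2152 × 10⁻³ rad s⁻¹ → T = 2π/N = 764.82 s ≈ 765 s.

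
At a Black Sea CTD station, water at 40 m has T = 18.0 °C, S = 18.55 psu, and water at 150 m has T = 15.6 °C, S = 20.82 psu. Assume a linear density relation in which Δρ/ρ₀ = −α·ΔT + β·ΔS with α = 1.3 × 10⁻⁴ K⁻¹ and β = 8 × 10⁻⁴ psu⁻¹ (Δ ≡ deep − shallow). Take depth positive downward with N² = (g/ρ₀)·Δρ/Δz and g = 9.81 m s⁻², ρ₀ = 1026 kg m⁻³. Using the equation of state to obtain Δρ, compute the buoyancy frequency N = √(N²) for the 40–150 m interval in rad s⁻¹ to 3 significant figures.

ΔT = -2.4 K, ΔS = +2.27 psu (deep − shallow).
Δρ/ρ₀ = −αΔT + βΔS = 3.12 × 10⁻⁴ + 1.816 × 10⁻³ = 2.128 × 10⁻³, so Δρ ≈ 2.183 kg m⁻³.
N² = (g/ρ₀)·Δρ/Δz = g·(Δρ/ρ₀)/Δz = 9.81 × 2.128 × 10⁻³ / 110 = 1.8978 × 10⁻⁴ s⁻².
N = √(1.8978 × 10⁻⁴) = 0.013776 rad s⁻¹ ≈ 0.0138 rad s⁻¹.

0.0138 rad s⁻¹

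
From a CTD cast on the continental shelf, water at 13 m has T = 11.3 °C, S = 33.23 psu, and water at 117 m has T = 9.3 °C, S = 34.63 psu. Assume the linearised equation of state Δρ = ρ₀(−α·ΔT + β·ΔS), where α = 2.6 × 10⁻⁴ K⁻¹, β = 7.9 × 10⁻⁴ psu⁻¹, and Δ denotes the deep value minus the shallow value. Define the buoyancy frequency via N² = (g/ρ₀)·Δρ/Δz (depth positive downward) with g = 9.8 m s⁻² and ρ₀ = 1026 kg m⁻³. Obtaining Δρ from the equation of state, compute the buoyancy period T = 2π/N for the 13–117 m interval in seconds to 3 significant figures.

508 s

ΔT = -2.0 K, ΔS = +1.40 psu (deep − shallow).
Δρ/ρ₀ = −αΔT + βΔS = 5.20 × 10⁻⁴ + 1.106 × 10⁻³ = 1.626 × 10⁻³, so Δρ ≈ 1.668 kg m⁻³.
N² = (g/ρ₀)·Δρ/Δz = g·(Δρ/ρ₀)/Δz = 9.8 × 1.626 × 10⁻³ / 104 = 1.5322 × 10⁻⁴ s⁻².
N = √(1.5322 × 10⁻⁴) = 0.012378 rad s⁻¹ → T = 2π/N = 507.61 s ≈ 508 s.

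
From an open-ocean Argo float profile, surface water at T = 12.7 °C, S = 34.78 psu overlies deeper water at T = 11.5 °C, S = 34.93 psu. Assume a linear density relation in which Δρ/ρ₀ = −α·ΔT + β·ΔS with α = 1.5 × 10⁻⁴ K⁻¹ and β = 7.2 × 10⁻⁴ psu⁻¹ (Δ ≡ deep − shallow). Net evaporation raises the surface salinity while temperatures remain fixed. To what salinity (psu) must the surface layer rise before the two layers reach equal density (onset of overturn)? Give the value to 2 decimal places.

35.18 psu

Neutral buoyancy requires −α(T_deep − T_surf) + β(S_deep − S_surf′) = 0.
S_surf′ = S_deep − (α/β)·ΔT = 34.93 − (1.5 × 10⁻⁴/7.2 × 10⁻⁴)·(-1.2) = 35.1800 psu.
Increase required: 35.1800 − 34.78 = 0.4000 psu.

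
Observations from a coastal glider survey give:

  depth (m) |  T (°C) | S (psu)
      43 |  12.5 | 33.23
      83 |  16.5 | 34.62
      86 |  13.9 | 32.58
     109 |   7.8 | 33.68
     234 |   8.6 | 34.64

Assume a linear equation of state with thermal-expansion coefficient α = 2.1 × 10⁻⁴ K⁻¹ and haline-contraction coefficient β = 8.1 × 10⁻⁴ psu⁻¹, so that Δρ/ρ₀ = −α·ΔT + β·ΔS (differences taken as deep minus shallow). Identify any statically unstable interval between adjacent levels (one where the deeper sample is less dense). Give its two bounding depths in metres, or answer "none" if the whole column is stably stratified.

83–86 m

Evaluate Δρ/ρ₀ = −αΔT + βΔS across each adjacent pair:
  43–83 m: −αΔT+βΔS = −(2.1 × 10⁻⁴)(+4.0)+(8.1 × 10⁻⁴)(+1.39) = 2.9 × 10⁻⁴ → stable
  83–86 m: −αΔT+βΔS = −(2.1 × 10⁻⁴)(-2.6)+(8.1 × 10⁻⁴)(-2.04) = -1.1 × 10⁻³ → UNSTABLE
  86–109 m: −αΔT+βΔS = −(2.1 × 10⁻⁴)(-6.1)+(8.1 × 10⁻⁴)(+1.10) = 2.2 × 10⁻³ → stable
  109–234 m: −αΔT+βΔS = −(2.1 × 10⁻⁴)(+0.8)+(8.1 × 10⁻⁴)(+0.96) = 6.1 × 10⁻⁴ → stable
The 83–86 m interval has Δρ < 0: lighter water underlies denser water.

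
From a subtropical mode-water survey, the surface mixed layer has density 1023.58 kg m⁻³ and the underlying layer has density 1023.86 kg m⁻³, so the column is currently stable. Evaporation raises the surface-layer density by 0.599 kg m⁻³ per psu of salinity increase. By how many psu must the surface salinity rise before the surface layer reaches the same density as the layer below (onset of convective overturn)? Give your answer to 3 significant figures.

0.467 psu

Density deficit of the surface layer: 1023.86 − 1023.58 = 0.28 kg m⁻³.
Required change = 0.28 / 0.599 = 0.467 psu.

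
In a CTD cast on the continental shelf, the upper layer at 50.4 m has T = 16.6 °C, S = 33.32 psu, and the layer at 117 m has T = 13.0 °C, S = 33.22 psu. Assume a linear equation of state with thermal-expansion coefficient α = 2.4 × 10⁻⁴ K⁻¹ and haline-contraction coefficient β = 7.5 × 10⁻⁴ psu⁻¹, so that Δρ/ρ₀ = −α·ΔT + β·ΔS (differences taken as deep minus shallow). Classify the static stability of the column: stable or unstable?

stable

ΔT = 13.0 − 16.6 = -3.6 K and ΔS = 33.22 − 33.32 = -0.10 psu (deep − shallow).
−αΔT = 8.64 × 10⁻⁴; βΔS = -7.50 × 10⁻⁵; sum Δρ/ρ₀ = 7.89 × 10⁻⁴.
Δρ/ρ₀ > 0, so Δρ > 0: deeper water is denser → statically stable.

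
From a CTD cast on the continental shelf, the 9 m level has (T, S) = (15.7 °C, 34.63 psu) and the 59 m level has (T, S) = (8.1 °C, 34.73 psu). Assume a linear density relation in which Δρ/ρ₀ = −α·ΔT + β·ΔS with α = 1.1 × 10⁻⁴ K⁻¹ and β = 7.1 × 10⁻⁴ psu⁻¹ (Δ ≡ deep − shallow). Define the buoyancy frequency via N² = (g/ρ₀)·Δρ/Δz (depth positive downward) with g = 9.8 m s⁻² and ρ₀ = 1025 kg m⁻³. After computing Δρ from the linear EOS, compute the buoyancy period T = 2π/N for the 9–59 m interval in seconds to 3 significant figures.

471 s

ΔT = -7.6 K, ΔS = +0.10 psu (deep − shallow).
Δρ/ρ₀ = −αΔT + βΔS = 8.36 × 10⁻⁴ + 7.10 × 10⁻⁵ = 9.07 × 10⁻⁴, so Δρ ≈ 0.9297 kg m⁻³.
N² = (g/ρ₀)·Δρ/Δz = g·(Δρ/ρ₀)/Δz = 9.8 × 9.07 × 10⁻⁴ / 50 = 1.7777 × 10⁻⁴ s⁻².
N = √(1.7777 × 10⁻⁴) = 0.013333 rad s⁻¹ → T = 2π/N = 471.25 s ≈ 471 s.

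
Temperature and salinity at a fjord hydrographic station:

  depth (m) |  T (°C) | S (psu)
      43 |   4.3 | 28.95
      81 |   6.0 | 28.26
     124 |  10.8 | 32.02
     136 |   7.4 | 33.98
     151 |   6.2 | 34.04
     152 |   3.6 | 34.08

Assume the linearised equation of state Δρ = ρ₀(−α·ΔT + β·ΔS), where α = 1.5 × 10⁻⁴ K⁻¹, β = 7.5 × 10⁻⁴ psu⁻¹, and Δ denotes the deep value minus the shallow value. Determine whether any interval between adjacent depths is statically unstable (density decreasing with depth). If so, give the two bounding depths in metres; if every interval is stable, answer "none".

Evaluate Δρ/ρ₀ = −αΔT + βΔS across each adjacent pair:
  43–81 m: −αΔT+βΔS = −(1.5 × 10⁻⁴)(+1.7)+(7.5 × 10⁻⁴)(-0.69) = -7.7 × 10⁻⁴ → UNSTABLE
  81–124 m: −αΔT+βΔS = −(1.5 × 10⁻⁴)(+4.8)+(7.5 × 10⁻⁴)(+3.76) = 2.1 × 10⁻³ → stable
  124–136 m: −αΔT+βΔS = −(1.5 × 10⁻⁴)(-3.4)+(7.5 × 10⁻⁴)(+1.96) = 2.0 × 10⁻³ → stable
  136–151 m: −αΔT+βΔS = −(1.5 × 10⁻⁴)(-1.2)+(7.5 × 10⁻⁴)(+0.06) = 2.2 × 10⁻⁴ → stable
  151–152 m: −αΔT+βΔS = −(1.5 × 10⁻⁴)(-2.6)+(7.5 × 10⁻⁴)(+0.04) = 4.2 × 10⁻⁴ → stable
The 43–81 m interval has Δρ < 0: lighter water underlies denser water.

43–81 m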